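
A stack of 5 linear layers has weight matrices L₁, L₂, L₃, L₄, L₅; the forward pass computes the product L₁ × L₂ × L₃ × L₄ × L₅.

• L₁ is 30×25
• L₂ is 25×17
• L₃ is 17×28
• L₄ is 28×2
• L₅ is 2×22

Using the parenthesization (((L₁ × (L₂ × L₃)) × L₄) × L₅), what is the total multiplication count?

35900

(L₂ × L₃): 25×17 by 17×28 → 25×28, cost 25·17·28 = 11900
(L₁ × (L₂ × L₃)): 30×25 by 25×28 → 30×28, cost 30·25·28 = 21000; cumulative 32900
((L₁ × (L₂ × L₃)) × L₄): 30×28 by 28×2 → 30×2, cost 30·28·2 = 1680; cumulative 34580
(((L₁ × (L₂ × L₃)) × L₄) × L₅): 30×2 by 2×22 → 30×22, cost 30·2·22 = 1320; cumulative 35900
Total: 35900 scalar multiplications.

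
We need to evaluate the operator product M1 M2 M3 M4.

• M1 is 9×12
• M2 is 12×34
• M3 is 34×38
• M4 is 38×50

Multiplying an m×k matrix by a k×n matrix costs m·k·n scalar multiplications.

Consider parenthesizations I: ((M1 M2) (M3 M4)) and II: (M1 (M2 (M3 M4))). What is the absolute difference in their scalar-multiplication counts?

6828

Order I = ((M1 M2) (M3 M4)): (M1 M2): 9×12 by 12×34 → 9×34, cost 9·12·34 = 3672; (M3 M4): 34×38 by 38×50 → 34×50, cost 34·38·50 = 64600; ((M1 M2) (M3 M4)): 9×34 by 34×50 → 9×50, cost 9·34·50 = 15300; cumulative 83572. Total 83572.
Order II = (M1 (M2 (M3 M4))): (M3 M4): 34×38 by 38×50 → 34×50, cost 34·38·50 = 64600; (M2 (M3 M4)): 12×34 by 34×50 → 12×50, cost 12·34·50 = 20400; cumulative 85000; (M1 (M2 (M3 M4))): 9×12 by 12×50 → 9×50, cost 9·12·50 = 5400; cumulative 90400. Total 90400.
Difference: |83572 − 90400| = 6828.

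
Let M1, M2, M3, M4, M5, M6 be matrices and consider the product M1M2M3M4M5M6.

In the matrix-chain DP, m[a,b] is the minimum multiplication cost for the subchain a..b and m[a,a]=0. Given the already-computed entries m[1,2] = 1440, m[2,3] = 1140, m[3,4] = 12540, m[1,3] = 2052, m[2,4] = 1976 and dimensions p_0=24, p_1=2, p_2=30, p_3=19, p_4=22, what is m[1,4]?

m[1,4] = min over k∈[1,3] of m[1,k]+m[k+1,4]+p_{0}·p_k·p_{4}.
k=1: 0 + 1976 + 24·2·22 = 3032; k=2: 1440 + 12540 + 24·30·22 = 29820; k=3: 2052 + 0 + 24·19·22 = 12084.
Minimum: 3032 at k=1.

3032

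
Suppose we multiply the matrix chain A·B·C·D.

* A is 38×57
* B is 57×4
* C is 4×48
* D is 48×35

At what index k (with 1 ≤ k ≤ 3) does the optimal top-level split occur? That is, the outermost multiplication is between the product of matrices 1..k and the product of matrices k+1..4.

2

Adjacent pairs: AB = 38·57·4 = 8664; BC = 57·4·48 = 10944; CD = 4·48·35 = 6720.
Length 3: A..C: k=1: 0+10944+38·57·48=114912; k=2: 8664+0+38·4·48=15960 → min 15960 | B..D: k=2: 0+6720+57·4·35=14700; k=3: 10944+0+57·48·35=106704 → min 14700.
Top-level splits: k=1: (A..A)·(B..D) → 0+14700+38·57·35 = 90510; k=2: (A..B)·(C..D) → 8664+6720+38·4·35 = 20704; k=3: (A..C)·(D..D) → 15960+0+38·48·35 = 79800.
Best split is after B, i.e. k = 2.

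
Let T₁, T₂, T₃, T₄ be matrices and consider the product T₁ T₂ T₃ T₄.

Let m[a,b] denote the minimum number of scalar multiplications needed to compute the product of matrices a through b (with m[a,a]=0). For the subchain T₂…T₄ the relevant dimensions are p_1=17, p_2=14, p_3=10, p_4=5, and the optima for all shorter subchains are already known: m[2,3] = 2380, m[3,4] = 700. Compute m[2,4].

1890

m[2,4] = min over k∈[2,3] of m[2,k]+m[k+1,4]+p_{1}·p_k·p_{4}.
k=2: 0 + 700 + 17·14·5 = 1890; k=3: 2380 + 0 + 17·10·5 = 3230.
Minimum: 1890 at k=2.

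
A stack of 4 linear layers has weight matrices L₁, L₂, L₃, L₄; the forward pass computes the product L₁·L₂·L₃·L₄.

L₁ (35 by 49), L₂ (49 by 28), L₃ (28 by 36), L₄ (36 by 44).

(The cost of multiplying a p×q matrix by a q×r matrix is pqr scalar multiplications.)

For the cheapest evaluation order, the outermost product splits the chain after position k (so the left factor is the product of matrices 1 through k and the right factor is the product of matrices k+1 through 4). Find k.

2

Adjacent pairs: L₁L₂ = 35·49·28 = 48020; L₂L₃ = 49·28·36 = 49392; L₃L₄ = 28·36·44 = 44352.
Length 3: L₁..L₃: k=1: 0+49392+35·49·36=111132; k=2: 48020+0+35·28·36=83300 → min 83300 | L₂..L₄: k=2: 0+44352+49·28·44=104720; k=3: 49392+0+49·36·44=127008 → min 104720.
Top-level splits: k=1: (L₁..L₁)·(L₂..L₄) → 0+104720+35·49·44 = 180180; k=2: (L₁..L₂)·(L₃..L₄) → 48020+44352+35·28·44 = 135492; k=3: (L₁..L₃)·(L₄..L₄) → 83300+0+35·36·44 = 138740.
Best split is after L₂, i.e. k = 2.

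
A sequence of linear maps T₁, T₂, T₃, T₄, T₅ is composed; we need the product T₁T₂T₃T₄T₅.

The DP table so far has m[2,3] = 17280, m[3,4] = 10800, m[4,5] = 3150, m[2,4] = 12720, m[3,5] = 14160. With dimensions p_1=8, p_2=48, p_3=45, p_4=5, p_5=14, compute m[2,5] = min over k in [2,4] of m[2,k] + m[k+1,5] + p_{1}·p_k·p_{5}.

13280

m[2,5] = min over k∈[2,4] of m[2,k]+m[k+1,5]+p_{1}·p_k·p_{5}.
k=2: 0 + 14160 + 8·48·14 = 19536; k=3: 17280 + 3150 + 8·45·14 = 25470; k=4: 12720 + 0 + 8·5·14 = 13280.
Minimum: 13280 at k=4.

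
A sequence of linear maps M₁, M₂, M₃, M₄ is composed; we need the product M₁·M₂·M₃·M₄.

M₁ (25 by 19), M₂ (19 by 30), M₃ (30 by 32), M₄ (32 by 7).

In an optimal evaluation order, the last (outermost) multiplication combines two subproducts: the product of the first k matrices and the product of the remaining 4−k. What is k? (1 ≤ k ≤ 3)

1

Adjacent pairs: M₁M₂ = 25·19·30 = 14250; M₂M₃ = 19·30·32 = 18240; M₃M₄ = 30·32·7 = 6720.
Length 3: M₁..M₃: k=1: 0+18240+25·19·32=33440; k=2: 14250+0+25·30·32=38250 → min 33440 | M₂..M₄: k=2: 0+6720+19·30·7=10710; k=3: 18240+0+19·32·7=22496 → min 10710.
Top-level splits: k=1: (M₁..M₁)·(M₂..M₄) → 0+10710+25·19·7 = 14035; k=2: (M₁..M₂)·(M₃..M₄) → 14250+6720+25·30·7 = 26220; k=3: (M₁..M₃)·(M₄..M₄) → 33440+0+25·32·7 = 39040.
Best split is after M₁, i.e. k = 1.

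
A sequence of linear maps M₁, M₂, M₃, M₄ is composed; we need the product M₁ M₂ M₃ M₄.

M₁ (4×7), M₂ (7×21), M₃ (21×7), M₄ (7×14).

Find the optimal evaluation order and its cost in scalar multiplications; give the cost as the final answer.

1568

Adjacent pairs: M₁M₂ = 4·7·21 = 588; M₂M₃ = 7·21·7 = 1029; M₃M₄ = 21·7·14 = 2058.
Length 3: M₁..M₃: k=1: 0+1029+4·7·7=1225; k=2: 588+0+4·21·7=1176 → min 1176 | M₂..M₄: k=2: 0+2058+7·21·14=4116; k=3: 1029+0+7·7·14=1715 → min 1715.
Length 4: M₁..M₄: k=1: 0+1715+4·7·14=2107; k=2: 588+2058+4·21·14=3822; k=3: 1176+0+4·7·14=1568 → min 1568.
Optimal parenthesization: (((M₁ M₂) M₃) M₄) with cost 1568.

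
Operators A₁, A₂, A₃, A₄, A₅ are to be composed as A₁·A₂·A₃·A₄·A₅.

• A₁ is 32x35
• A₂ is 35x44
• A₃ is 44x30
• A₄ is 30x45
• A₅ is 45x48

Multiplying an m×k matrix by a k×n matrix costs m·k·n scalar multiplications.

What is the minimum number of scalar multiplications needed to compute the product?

Adjacent pairs: A₁A₂ = 32·35·44 = 49280; A₂A₃ = 35·44·30 = 46200; A₃A₄ = 44·30·45 = 59400; A₄A₅ = 30·45·48 = 64800.
Length 3: A₁..A₃: k=1: 0+46200+32·35·30=79800; k=2: 49280+0+32·44·30=91520 → min 79800 | A₂..A₄: k=2: 0+59400+35·44·45=128700; k=3: 46200+0+35·30·45=93450 → min 93450 | A₃..A₅: k=3: 0+64800+44·30·48=128160; k=4: 59400+0+44·45·48=154440 → min 128160.
Length 4: A₁..A₄: k=1: 0+93450+32·35·45=143850; k=2: 49280+59400+32·44·45=172040; k=3: 79800+0+32·30·45=123000 → min 123000 | A₂..A₅: k=2: 0+128160+35·44·48=202080; k=3: 46200+64800+35·30·48=161400; k=4: 93450+0+35·45·48=169050 → min 161400.
Length 5: A₁..A₅: k=1: 0+161400+32·35·48=215160; k=2: 49280+128160+32·44·48=245024; k=3: 79800+64800+32·30·48=190680; k=4: 123000+0+32·45·48=192120 → min 190680.
Optimal order: ((A₁·(A₂·A₃))·(A₄·A₅)) with cost 190680.

190680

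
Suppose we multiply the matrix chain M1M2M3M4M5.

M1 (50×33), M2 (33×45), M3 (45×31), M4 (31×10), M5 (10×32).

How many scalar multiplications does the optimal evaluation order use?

61300

Adjacent pairs: M1M2 = 50·33·45 = 74250; M2M3 = 33·45·31 = 46035; M3M4 = 45·31·10 = 13950; M4M5 = 31·10·32 = 9920.
Length 3: M1..M3: k=1: 0+46035+50·33·31=97185; k=2: 74250+0+50·45·31=144000 → min 97185 | M2..M4: k=2: 0+13950+33·45·10=28800; k=3: 46035+0+33·31·10=56265 → min 28800 | M3..M5: k=3: 0+9920+45·31·32=54560; k=4: 13950+0+45·10·32=28350 → min 28350.
Length 4: M1..M4: k=1: 0+28800+50·33·10=45300; k=2: 74250+13950+50·45·10=110700; k=3: 97185+0+50·31·10=112685 → min 45300 | M2..M5: k=2: 0+28350+33·45·32=75870; k=3: 46035+9920+33·31·32=88691; k=4: 28800+0+33·10·32=39360 → min 39360.
Length 5: M1..M5: k=1: 0+39360+50·33·32=92160; k=2: 74250+28350+50·45·32=174600; k=3: 97185+9920+50·31·32=156705; k=4: 45300+0+50·10·32=61300 → min 61300.
Optimal order: ((M1(M2(M3M4)))M5) with cost 61300.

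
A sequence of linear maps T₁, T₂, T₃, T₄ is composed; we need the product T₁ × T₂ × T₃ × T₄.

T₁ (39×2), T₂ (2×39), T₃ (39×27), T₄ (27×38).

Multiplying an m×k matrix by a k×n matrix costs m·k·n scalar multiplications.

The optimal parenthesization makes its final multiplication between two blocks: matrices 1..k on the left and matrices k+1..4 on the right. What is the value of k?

Adjacent pairs: T₁T₂ = 39·2·39 = 3042; T₂T₃ = 2·39·27 = 2106; T₃T₄ = 39·27·38 = 40014.
Length 3: T₁..T₃: k=1: 0+2106+39·2·27=4212; k=2: 3042+0+39·39·27=44109 → min 4212 | T₂..T₄: k=2: 0+40014+2·39·38=42978; k=3: 2106+0+2·27·38=4158 → min 4158.
Top-level splits: k=1: (T₁..T₁)·(T₂..T₄) → 0+4158+39·2·38 = 7122; k=2: (T₁..T₂)·(T₃..T₄) → 3042+40014+39·39·38 = 100854; k=3: (T₁..T₃)·(T₄..T₄) → 4212+0+39·27·38 = 44226.
Best split is after T₁, i.e. k = 1.

1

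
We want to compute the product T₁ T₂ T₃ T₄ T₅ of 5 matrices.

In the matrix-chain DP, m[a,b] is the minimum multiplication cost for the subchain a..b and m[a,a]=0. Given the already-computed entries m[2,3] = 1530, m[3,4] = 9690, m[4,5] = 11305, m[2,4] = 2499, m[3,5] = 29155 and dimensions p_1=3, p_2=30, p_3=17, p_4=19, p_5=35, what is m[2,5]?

4494

m[2,5] = min over k∈[2,4] of m[2,k]+m[k+1,5]+p_{1}·p_k·p_{5}.
k=2: 0 + 29155 + 3·30·35 = 32305; k=3: 1530 + 11305 + 3·17·35 = 14620; k=4: 2499 + 0 + 3·19·35 = 4494.
Minimum: 4494 at k=4.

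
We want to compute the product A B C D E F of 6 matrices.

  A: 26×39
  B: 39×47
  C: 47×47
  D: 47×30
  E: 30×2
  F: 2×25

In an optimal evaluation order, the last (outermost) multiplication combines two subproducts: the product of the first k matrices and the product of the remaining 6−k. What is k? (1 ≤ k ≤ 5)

5

Adjacent pairs: AB = 26·39·47 = 47658; BC = 39·47·47 = 86151; CD = 47·47·30 = 66270; DE = 47·30·2 = 2820; EF = 30·2·25 = 1500.
Length 3: A..C: k=1: 0+86151+26·39·47=133809; k=2: 47658+0+26·47·47=105092 → min 105092 | B..D: k=2: 0+66270+39·47·30=121260; k=3: 86151+0+39·47·30=141141 → min 121260 | C..E: k=3: 0+2820+47·47·2=7238; k=4: 66270+0+47·30·2=69090 → min 7238 | D..F: k=4: 0+1500+47·30·25=36750; k=5: 2820+0+47·2·25=5170 → min 5170.
Length 4: A..D: k=1: 0+121260+26·39·30=151680; k=2: 47658+66270+26·47·30=150588; k=3: 105092+0+26·47·30=141752 → min 141752 | B..E: k=2: 0+7238+39·47·2=10904; k=3: 86151+2820+39·47·2=92637; k=4: 121260+0+39·30·2=123600 → min 10904 | C..F: k=3: 0+5170+47·47·25=60395; k=4: 66270+1500+47·30·25=103020; k=5: 7238+0+47·2·25=9588 → min 9588.
Length 5: A..E: k=1: 0+10904+26·39·2=12932; k=2: 47658+7238+26·47·2=57340; k=3: 105092+2820+26·47·2=110356; k=4: 141752+0+26·30·2=143312 → min 12932 | B..F: k=2: 0+9588+39·47·25=55413; k=3: 86151+5170+39·47·25=137146; k=4: 121260+1500+39·30·25=152010; k=5: 10904+0+39·2·25=12854 → min 12854.
Top-level splits: k=1: (A..A)·(B..F) → 0+12854+26·39·25 = 38204; k=2: (A..B)·(C..F) → 47658+9588+26·47·25 = 87796; k=3: (A..C)·(D..F) → 105092+5170+26·47·25 = 140812; k=4: (A..D)·(E..F) → 141752+1500+26·30·25 = 162752; k=5: (A..E)·(F..F) → 12932+0+26·2·25 = 14232.
Best split is after E, i.e. k = 5.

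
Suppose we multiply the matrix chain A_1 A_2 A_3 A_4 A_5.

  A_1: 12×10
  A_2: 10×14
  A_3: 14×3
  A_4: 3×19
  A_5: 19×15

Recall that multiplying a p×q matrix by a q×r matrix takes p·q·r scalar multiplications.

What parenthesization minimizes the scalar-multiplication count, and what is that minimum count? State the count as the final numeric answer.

Adjacent pairs: A_1A_2 = 12·10·14 = 1680; A_2A_3 = 10·14·3 = 420; A_3A_4 = 14·3·19 = 798; A_4A_5 = 3·19·15 = 855.
Length 3: A_1..A_3: k=1: 0+420+12·10·3=780; k=2: 1680+0+12·14·3=2184 → min 780 | A_2..A_4: k=2: 0+798+10·14·19=3458; k=3: 420+0+10·3·19=990 → min 990 | A_3..A_5: k=3: 0+855+14·3·15=1485; k=4: 798+0+14·19·15=4788 → min 1485.
Length 4: A_1..A_4: k=1: 0+990+12·10·19=3270; k=2: 1680+798+12·14·19=5670; k=3: 780+0+12·3·19=1464 → min 1464 | A_2..A_5: k=2: 0+1485+10·14·15=3585; k=3: 420+855+10·3·15=1725; k=4: 990+0+10·19·15=3840 → min 1725.
Length 5: A_1..A_5: k=1: 0+1725+12·10·15=3525; k=2: 1680+1485+12·14·15=5685; k=3: 780+855+12·3·15=2175; k=4: 1464+0+12·19·15=4884 → min 2175.
Optimal parenthesization: ((A_1 (A_2 A_3)) (A_4 A_5)) with cost 2175.

2175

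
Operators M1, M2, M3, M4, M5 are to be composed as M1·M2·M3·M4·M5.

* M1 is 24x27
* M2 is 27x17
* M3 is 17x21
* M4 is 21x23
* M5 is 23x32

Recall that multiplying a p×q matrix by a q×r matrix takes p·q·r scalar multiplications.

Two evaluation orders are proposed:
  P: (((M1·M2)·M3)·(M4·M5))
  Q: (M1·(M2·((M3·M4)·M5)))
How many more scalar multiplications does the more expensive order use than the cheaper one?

4979

Order P = (((M1·M2)·M3)·(M4·M5)): (M1·M2): 24×27 by 27×17 → 24×17, cost 24·27·17 = 11016; ((M1·M2)·M3): 24×17 by 17×21 → 24×21, cost 24·17·21 = 8568; cumulative 19584; (M4·M5): 21×23 by 23×32 → 21×32, cost 21·23·32 = 15456; (((M1·M2)·M3)·(M4·M5)): 24×21 by 21×32 → 24×32, cost 24·21·32 = 16128; cumulative 51168. Total 51168.
Order Q = (M1·(M2·((M3·M4)·M5))): (M3·M4): 17×21 by 21×23 → 17×23, cost 17·21·23 = 8211; ((M3·M4)·M5): 17×23 by 23×32 → 17×32, cost 17·23·32 = 12512; cumulative 20723; (M2·((M3·M4)·M5)): 27×17 by 17×32 → 27×32, cost 27·17·32 = 14688; cumulative 35411; (M1·(M2·((M3·M4)·M5))): 24×27 by 27×32 → 24×32, cost 24·27·32 = 20736; cumulative 56147. Total 56147.
Difference: |51168 − 56147| = 4979.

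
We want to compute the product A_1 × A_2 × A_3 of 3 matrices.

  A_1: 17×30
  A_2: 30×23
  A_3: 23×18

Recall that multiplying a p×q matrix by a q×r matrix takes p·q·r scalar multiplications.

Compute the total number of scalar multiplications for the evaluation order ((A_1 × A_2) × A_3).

(A_1 × A_2): 17×30 by 30×23 → 17×23, cost 17·30·23 = 11730
((A_1 × A_2) × A_3): 17×23 by 23×18 → 17×18, cost 17·23·18 = 7038; cumulative 18768
Total: 18768 scalar multiplications.

18768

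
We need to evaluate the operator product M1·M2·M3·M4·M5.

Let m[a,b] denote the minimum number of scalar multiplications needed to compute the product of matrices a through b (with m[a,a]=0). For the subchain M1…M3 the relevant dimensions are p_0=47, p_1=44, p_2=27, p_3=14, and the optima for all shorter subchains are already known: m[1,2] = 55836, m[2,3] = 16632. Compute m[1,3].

m[1,3] = min over k∈[1,2] of m[1,k]+m[k+1,3]+p_{0}·p_k·p_{3}.
k=1: 0 + 16632 + 47·44·14 = 45584; k=2: 55836 + 0 + 47·27·14 = 73602.
Minimum: 45584 at k=1.

45584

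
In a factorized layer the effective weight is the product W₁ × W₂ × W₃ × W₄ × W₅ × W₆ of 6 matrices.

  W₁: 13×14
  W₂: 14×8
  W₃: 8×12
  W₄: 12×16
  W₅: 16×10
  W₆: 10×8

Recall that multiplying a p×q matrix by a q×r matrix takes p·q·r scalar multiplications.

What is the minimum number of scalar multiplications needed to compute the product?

5744

Adjacent pairs: W₁W₂ = 13·14·8 = 1456; W₂W₃ = 14·8·12 = 1344; W₃W₄ = 8·12·16 = 1536; W₄W₅ = 12·16·10 = 1920; W₅W₆ = 16·10·8 = 1280.
Length 3: W₁..W₃: k=1: 0+1344+13·14·12=3528; k=2: 1456+0+13·8·12=2704 → min 2704 | W₂..W₄: k=2: 0+1536+14·8·16=3328; k=3: 1344+0+14·12·16=4032 → min 3328 | W₃..W₅: k=3: 0+1920+8·12·10=2880; k=4: 1536+0+8·16·10=2816 → min 2816 | W₄..W₆: k=4: 0+1280+12·16·8=2816; k=5: 1920+0+12·10·8=2880 → min 2816.
Length 4: W₁..W₄: k=1: 0+3328+13·14·16=6240; k=2: 1456+1536+13·8·16=4656; k=3: 2704+0+13·12·16=5200 → min 4656 | W₂..W₅: k=2: 0+2816+14·8·10=3936; k=3: 1344+1920+14·12·10=4944; k=4: 3328+0+14·16·10=5568 → min 3936 | W₃..W₆: k=3: 0+2816+8·12·8=3584; k=4: 1536+1280+8·16·8=3840; k=5: 2816+0+8·10·8=3456 → min 3456.
Length 5: W₁..W₅: k=1: 0+3936+13·14·10=5756; k=2: 1456+2816+13·8·10=5312; k=3: 2704+1920+13·12·10=6184; k=4: 4656+0+13·16·10=6736 → min 5312 | W₂..W₆: k=2: 0+3456+14·8·8=4352; k=3: 1344+2816+14·12·8=5504; k=4: 3328+1280+14·16·8=6400; k=5: 3936+0+14·10·8=5056 → min 4352.
Length 6: W₁..W₆: k=1: 0+4352+13·14·8=5808; k=2: 1456+3456+13·8·8=5744; k=3: 2704+2816+13·12·8=6768; k=4: 4656+1280+13·16·8=7600; k=5: 5312+0+13·10·8=6352 → min 5744.
Optimal order: ((W₁ × W₂) × (((W₃ × W₄) × W₅) × W₆)) with cost 5744.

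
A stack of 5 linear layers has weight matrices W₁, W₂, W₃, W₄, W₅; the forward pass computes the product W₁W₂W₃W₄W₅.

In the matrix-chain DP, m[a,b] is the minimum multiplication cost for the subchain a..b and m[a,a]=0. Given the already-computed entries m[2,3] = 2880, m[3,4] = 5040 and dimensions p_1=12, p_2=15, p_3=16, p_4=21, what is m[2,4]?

m[2,4] = min over k∈[2,3] of m[2,k]+m[k+1,4]+p_{1}·p_k·p_{4}.
k=2: 0 + 5040 + 12·15·21 = 8820; k=3: 2880 + 0 + 12·16·21 = 6912.
Minimum: 6912 at k=3.

6912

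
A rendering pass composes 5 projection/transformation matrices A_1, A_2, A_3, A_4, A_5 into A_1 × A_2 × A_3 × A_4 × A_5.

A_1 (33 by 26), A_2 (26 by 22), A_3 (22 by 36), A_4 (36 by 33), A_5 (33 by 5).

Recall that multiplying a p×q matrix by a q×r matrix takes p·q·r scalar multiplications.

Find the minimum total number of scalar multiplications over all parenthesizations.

17050

Adjacent pairs: A_1A_2 = 33·26·22 = 18876; A_2A_3 = 26·22·36 = 20592; A_3A_4 = 22·36·33 = 26136; A_4A_5 = 36·33·5 = 5940.
Length 3: A_1..A_3: k=1: 0+20592+33·26·36=51480; k=2: 18876+0+33·22·36=45012 → min 45012 | A_2..A_4: k=2: 0+26136+26·22·33=45012; k=3: 20592+0+26·36·33=51480 → min 45012 | A_3..A_5: k=3: 0+5940+22·36·5=9900; k=4: 26136+0+22·33·5=29766 → min 9900.
Length 4: A_1..A_4: k=1: 0+45012+33·26·33=73326; k=2: 18876+26136+33·22·33=68970; k=3: 45012+0+33·36·33=84216 → min 68970 | A_2..A_5: k=2: 0+9900+26·22·5=12760; k=3: 20592+5940+26·36·5=31212; k=4: 45012+0+26·33·5=49302 → min 12760.
Length 5: A_1..A_5: k=1: 0+12760+33·26·5=17050; k=2: 18876+9900+33·22·5=32406; k=3: 45012+5940+33·36·5=56892; k=4: 68970+0+33·33·5=74415 → min 17050.
Optimal order: (A_1 × (A_2 × (A_3 × (A_4 × A_5)))) with cost 17050.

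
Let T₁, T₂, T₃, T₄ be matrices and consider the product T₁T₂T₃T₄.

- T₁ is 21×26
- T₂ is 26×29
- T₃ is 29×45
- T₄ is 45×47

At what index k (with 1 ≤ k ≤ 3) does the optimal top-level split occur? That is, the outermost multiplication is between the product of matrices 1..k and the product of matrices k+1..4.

3

Adjacent pairs: T₁T₂ = 21·26·29 = 15834; T₂T₃ = 26·29·45 = 33930; T₃T₄ = 29·45·47 = 61335.
Length 3: T₁..T₃: k=1: 0+33930+21·26·45=58500; k=2: 15834+0+21·29·45=43239 → min 43239 | T₂..T₄: k=2: 0+61335+26·29·47=96773; k=3: 33930+0+26·45·47=88920 → min 88920.
Top-level splits: k=1: (T₁..T₁)·(T₂..T₄) → 0+88920+21·26·47 = 114582; k=2: (T₁..T₂)·(T₃..T₄) → 15834+61335+21·29·47 = 105792; k=3: (T₁..T₃)·(T₄..T₄) → 43239+0+21·45·47 = 87654.
Best split is after T₃, i.e. k = 3.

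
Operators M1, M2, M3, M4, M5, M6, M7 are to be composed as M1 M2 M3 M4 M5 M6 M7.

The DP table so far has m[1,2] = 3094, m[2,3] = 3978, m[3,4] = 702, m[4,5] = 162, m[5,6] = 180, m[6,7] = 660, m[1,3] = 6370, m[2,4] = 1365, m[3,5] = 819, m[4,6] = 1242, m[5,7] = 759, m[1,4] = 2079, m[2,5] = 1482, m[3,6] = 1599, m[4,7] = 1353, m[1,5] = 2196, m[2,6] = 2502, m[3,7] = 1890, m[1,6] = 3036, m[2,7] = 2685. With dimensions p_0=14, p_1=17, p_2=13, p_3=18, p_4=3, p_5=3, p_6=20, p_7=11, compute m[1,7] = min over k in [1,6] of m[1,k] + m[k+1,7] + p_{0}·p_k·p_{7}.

3300

m[1,7] = min over k∈[1,6] of m[1,k]+m[k+1,7]+p_{0}·p_k·p_{7}.
k=1: 0 + 2685 + 14·17·11 = 5303; k=2: 3094 + 1890 + 14·13·11 = 6986; k=3: 6370 + 1353 + 14·18·11 = 10495; k=4: 2079 + 759 + 14·3·11 = 3300; k=5: 2196 + 660 + 14·3·11 = 3318; k=6: 3036 + 0 + 14·20·11 = 6116.
Minimum: 3300 at k=4.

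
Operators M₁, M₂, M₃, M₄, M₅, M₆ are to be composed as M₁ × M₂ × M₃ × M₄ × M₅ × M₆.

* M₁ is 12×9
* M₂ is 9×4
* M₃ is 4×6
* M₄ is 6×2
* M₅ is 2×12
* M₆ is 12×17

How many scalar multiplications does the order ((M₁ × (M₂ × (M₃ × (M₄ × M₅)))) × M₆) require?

(M₄ × M₅): 6×2 by 2×12 → 6×12, cost 6·2·12 = 144
(M₃ × (M₄ × M₅)): 4×6 by 6×12 → 4×12, cost 4·6·12 = 288; cumulative 432
(M₂ × (M₃ × (M₄ × M₅))): 9×4 by 4×12 → 9×12, cost 9·4·12 = 432; cumulative 864
(M₁ × (M₂ × (M₃ × (M₄ × M₅)))): 12×9 by 9×12 → 12×12, cost 12·9·12 = 1296; cumulative 2160
((M₁ × (M₂ × (M₃ × (M₄ × M₅)))) × M₆): 12×12 by 12×17 → 12×17, cost 12·12·17 = 2448; cumulative 4608
Total: 4608 scalar multiplications.

4608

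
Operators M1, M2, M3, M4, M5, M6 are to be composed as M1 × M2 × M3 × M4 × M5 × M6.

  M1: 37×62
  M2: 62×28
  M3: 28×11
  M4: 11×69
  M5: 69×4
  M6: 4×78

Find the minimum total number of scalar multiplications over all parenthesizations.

31932

Adjacent pairs: M1M2 = 37·62·28 = 64232; M2M3 = 62·28·11 = 19096; M3M4 = 28·11·69 = 21252; M4M5 = 11·69·4 = 3036; M5M6 = 69·4·78 = 21528.
Length 3: M1..M3: k=1: 0+19096+37·62·11=44330; k=2: 64232+0+37·28·11=75628 → min 44330 | M2..M4: k=2: 0+21252+62·28·69=141036; k=3: 19096+0+62·11·69=66154 → min 66154 | M3..M5: k=3: 0+3036+28·11·4=4268; k=4: 21252+0+28·69·4=28980 → min 4268 | M4..M6: k=4: 0+21528+11·69·78=80730; k=5: 3036+0+11·4·78=6468 → min 6468.
Length 4: M1..M4: k=1: 0+66154+37·62·69=224440; k=2: 64232+21252+37·28·69=156968; k=3: 44330+0+37·11·69=72413 → min 72413 | M2..M5: k=2: 0+4268+62·28·4=11212; k=3: 19096+3036+62·11·4=24860; k=4: 66154+0+62·69·4=83266 → min 11212 | M3..M6: k=3: 0+6468+28·11·78=30492; k=4: 21252+21528+28·69·78=193476; k=5: 4268+0+28·4·78=13004 → min 13004.
Length 5: M1..M5: k=1: 0+11212+37·62·4=20388; k=2: 64232+4268+37·28·4=72644; k=3: 44330+3036+37·11·4=48994; k=4: 72413+0+37·69·4=82625 → min 20388 | M2..M6: k=2: 0+13004+62·28·78=148412; k=3: 19096+6468+62·11·78=78760; k=4: 66154+21528+62·69·78=421366; k=5: 11212+0+62·4·78=30556 → min 30556.
Length 6: M1..M6: k=1: 0+30556+37·62·78=209488; k=2: 64232+13004+37·28·78=158044; k=3: 44330+6468+37·11·78=82544; k=4: 72413+21528+37·69·78=293075; k=5: 20388+0+37·4·78=31932 → min 31932.
Optimal order: ((M1 × (M2 × (M3 × (M4 × M5)))) × M6) with cost 31932.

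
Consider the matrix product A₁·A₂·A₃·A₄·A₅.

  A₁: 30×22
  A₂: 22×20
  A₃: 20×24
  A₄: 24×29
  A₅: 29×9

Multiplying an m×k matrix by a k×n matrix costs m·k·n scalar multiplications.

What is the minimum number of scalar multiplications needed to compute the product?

20484

Adjacent pairs: A₁A₂ = 30·22·20 = 13200; A₂A₃ = 22·20·24 = 10560; A₃A₄ = 20·24·29 = 13920; A₄A₅ = 24·29·9 = 6264.
Length 3: A₁..A₃: k=1: 0+10560+30·22·24=26400; k=2: 13200+0+30·20·24=27600 → min 26400 | A₂..A₄: k=2: 0+13920+22·20·29=26680; k=3: 10560+0+22·24·29=25872 → min 25872 | A₃..A₅: k=3: 0+6264+20·24·9=10584; k=4: 13920+0+20·29·9=19140 → min 10584.
Length 4: A₁..A₄: k=1: 0+25872+30·22·29=45012; k=2: 13200+13920+30·20·29=44520; k=3: 26400+0+30·24·29=47280 → min 44520 | A₂..A₅: k=2: 0+10584+22·20·9=14544; k=3: 10560+6264+22·24·9=21576; k=4: 25872+0+22·29·9=31614 → min 14544.
Length 5: A₁..A₅: k=1: 0+14544+30·22·9=20484; k=2: 13200+10584+30·20·9=29184; k=3: 26400+6264+30·24·9=39144; k=4: 44520+0+30·29·9=52350 → min 20484.
Optimal order: (A₁·(A₂·(A₃·(A₄·A₅)))) with cost 20484.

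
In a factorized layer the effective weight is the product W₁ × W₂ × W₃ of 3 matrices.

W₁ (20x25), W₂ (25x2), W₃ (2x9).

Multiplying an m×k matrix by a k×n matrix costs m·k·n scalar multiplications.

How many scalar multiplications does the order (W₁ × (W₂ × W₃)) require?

4950

(W₂ × W₃): 25×2 by 2×9 → 25×9, cost 25·2·9 = 450
(W₁ × (W₂ × W₃)): 20×25 by 25×9 → 20×9, cost 20·25·9 = 4500; cumulative 4950
Total: 4950 scalar multiplications.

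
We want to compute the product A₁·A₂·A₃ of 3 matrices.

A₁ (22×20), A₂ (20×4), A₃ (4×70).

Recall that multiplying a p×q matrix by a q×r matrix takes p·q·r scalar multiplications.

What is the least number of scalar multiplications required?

Order (A₁·(A₂·A₃)): (A₂·A₃): 20×4 by 4×70 → 20×70, cost 20·4·70 = 5600; (A₁·(A₂·A₃)): 22×20 by 20×70 → 22×70, cost 22·20·70 = 30800; cumulative 36400. Total 36400.
Order ((A₁·A₂)·A₃): (A₁·A₂): 22×20 by 20×4 → 22×4, cost 22·20·4 = 1760; ((A₁·A₂)·A₃): 22×4 by 4×70 → 22×70, cost 22·4·70 = 6160; cumulative 7920. Total 7920.
Minimum: 7920.

7920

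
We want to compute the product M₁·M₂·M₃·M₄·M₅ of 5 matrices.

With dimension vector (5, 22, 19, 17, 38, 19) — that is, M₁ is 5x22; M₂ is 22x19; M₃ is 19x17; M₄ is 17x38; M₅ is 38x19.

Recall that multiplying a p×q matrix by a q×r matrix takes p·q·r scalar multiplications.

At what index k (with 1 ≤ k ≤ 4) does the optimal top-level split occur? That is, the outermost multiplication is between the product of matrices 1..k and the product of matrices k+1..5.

Adjacent pairs: M₁M₂ = 5·22·19 = 2090; M₂M₃ = 22·19·17 = 7106; M₃M₄ = 19·17·38 = 12274; M₄M₅ = 17·38·19 = 12274.
Length 3: M₁..M₃: k=1: 0+7106+5·22·17=8976; k=2: 2090+0+5·19·17=3705 → min 3705 | M₂..M₄: k=2: 0+12274+22·19·38=28158; k=3: 7106+0+22·17·38=21318 → min 21318 | M₃..M₅: k=3: 0+12274+19·17·19=18411; k=4: 12274+0+19·38·19=25992 → min 18411.
Length 4: M₁..M₄: k=1: 0+21318+5·22·38=25498; k=2: 2090+12274+5·19·38=17974; k=3: 3705+0+5·17·38=6935 → min 6935 | M₂..M₅: k=2: 0+18411+22·19·19=26353; k=3: 7106+12274+22·17·19=26486; k=4: 21318+0+22·38·19=37202 → min 26353.
Top-level splits: k=1: (M₁..M₁)·(M₂..M₅) → 0+26353+5·22·19 = 28443; k=2: (M₁..M₂)·(M₃..M₅) → 2090+18411+5·19·19 = 22306; k=3: (M₁..M₃)·(M₄..M₅) → 3705+12274+5·17·19 = 17594; k=4: (M₁..M₄)·(M₅..M₅) → 6935+0+5·38·19 = 10545.
Best split is after M₄, i.e. k = 4.

4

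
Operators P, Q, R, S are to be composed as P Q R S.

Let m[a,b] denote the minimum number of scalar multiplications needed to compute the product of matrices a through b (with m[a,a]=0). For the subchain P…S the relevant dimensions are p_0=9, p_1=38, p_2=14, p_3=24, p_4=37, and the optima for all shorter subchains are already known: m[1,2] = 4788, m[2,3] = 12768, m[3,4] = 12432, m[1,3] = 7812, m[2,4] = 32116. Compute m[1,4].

m[1,4] = min over k∈[1,3] of m[1,k]+m[k+1,4]+p_{0}·p_k·p_{4}.
k=1: 0 + 32116 + 9·38·37 = 44770; k=2: 4788 + 12432 + 9·14·37 = 21882; k=3: 7812 + 0 + 9·24·37 = 15804.
Minimum: 15804 at k=3.

15804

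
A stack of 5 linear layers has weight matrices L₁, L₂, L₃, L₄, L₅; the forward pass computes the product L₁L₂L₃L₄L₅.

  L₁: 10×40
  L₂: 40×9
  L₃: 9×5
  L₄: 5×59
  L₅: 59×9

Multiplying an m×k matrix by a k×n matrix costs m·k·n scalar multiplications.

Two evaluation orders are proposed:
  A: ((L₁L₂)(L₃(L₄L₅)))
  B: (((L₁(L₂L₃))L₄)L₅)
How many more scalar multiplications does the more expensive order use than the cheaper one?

Order A = ((L₁L₂)(L₃(L₄L₅))): (L₁L₂): 10×40 by 40×9 → 10×9, cost 10·40·9 = 3600; (L₄L₅): 5×59 by 59×9 → 5×9, cost 5·59·9 = 2655; (L₃(L₄L₅)): 9×5 by 5×9 → 9×9, cost 9·5·9 = 405; cumulative 3060; ((L₁L₂)(L₃(L₄L₅))): 10×9 by 9×9 → 10×9, cost 10·9·9 = 810; cumulative 7470. Total 7470.
Order B = (((L₁(L₂L₃))L₄)L₅): (L₂L₃): 40×9 by 9×5 → 40×5, cost 40·9·5 = 1800; (L₁(L₂L₃)): 10×40 by 40×5 → 10×5, cost 10·40·5 = 2000; cumulative 3800; ((L₁(L₂L₃))L₄): 10×5 by 5×59 → 10×59, cost 10·5·59 = 2950; cumulative 6750; (((L₁(L₂L₃))L₄)L₅): 10×59 by 59×9 → 10×9, cost 10·59·9 = 5310; cumulative 12060. Total 12060.
Difference: |7470 − 12060| = 4590.

4590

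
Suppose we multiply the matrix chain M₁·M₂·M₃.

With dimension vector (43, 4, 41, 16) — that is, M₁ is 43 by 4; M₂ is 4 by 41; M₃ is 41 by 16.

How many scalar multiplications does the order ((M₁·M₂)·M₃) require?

35260

(M₁·M₂): 43×4 by 4×41 → 43×41, cost 43·4·41 = 7052
((M₁·M₂)·M₃): 43×41 by 41×16 → 43×16, cost 43·41·16 = 28208; cumulative 35260
Total: 35260 scalar multiplications.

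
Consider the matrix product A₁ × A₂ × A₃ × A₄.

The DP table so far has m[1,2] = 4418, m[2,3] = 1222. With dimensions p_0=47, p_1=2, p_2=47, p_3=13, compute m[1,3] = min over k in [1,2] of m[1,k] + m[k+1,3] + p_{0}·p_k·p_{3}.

2444

m[1,3] = min over k∈[1,2] of m[1,k]+m[k+1,3]+p_{0}·p_k·p_{3}.
k=1: 0 + 1222 + 47·2·13 = 2444; k=2: 4418 + 0 + 47·47·13 = 33135.
Minimum: 2444 at k=1.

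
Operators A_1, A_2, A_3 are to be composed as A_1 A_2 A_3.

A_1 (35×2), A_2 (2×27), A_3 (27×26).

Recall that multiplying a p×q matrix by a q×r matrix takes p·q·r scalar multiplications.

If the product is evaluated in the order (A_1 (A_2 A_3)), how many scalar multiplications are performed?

3224

(A_2 A_3): 2×27 by 27×26 → 2×26, cost 2·27·26 = 1404
(A_1 (A_2 A_3)): 35×2 by 2×26 → 35×26, cost 35·2·26 = 1820; cumulative 3224
Total: 3224 scalar multiplications.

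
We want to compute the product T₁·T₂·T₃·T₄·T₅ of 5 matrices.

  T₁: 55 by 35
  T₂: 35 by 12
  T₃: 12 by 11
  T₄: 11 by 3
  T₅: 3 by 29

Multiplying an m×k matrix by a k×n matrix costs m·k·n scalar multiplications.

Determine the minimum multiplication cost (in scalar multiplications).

Adjacent pairs: T₁T₂ = 55·35·12 = 23100; T₂T₃ = 35·12·11 = 4620; T₃T₄ = 12·11·3 = 396; T₄T₅ = 11·3·29 = 957.
Length 3: T₁..T₃: k=1: 0+4620+55·35·11=25795; k=2: 23100+0+55·12·11=30360 → min 25795 | T₂..T₄: k=2: 0+396+35·12·3=1656; k=3: 4620+0+35·11·3=5775 → min 1656 | T₃..T₅: k=3: 0+957+12·11·29=4785; k=4: 396+0+12·3·29=1440 → min 1440.
Length 4: T₁..T₄: k=1: 0+1656+55·35·3=7431; k=2: 23100+396+55·12·3=25476; k=3: 25795+0+55·11·3=27610 → min 7431 | T₂..T₅: k=2: 0+1440+35·12·29=13620; k=3: 4620+957+35·11·29=16742; k=4: 1656+0+35·3·29=4701 → min 4701.
Length 5: T₁..T₅: k=1: 0+4701+55·35·29=60526; k=2: 23100+1440+55·12·29=43680; k=3: 25795+957+55·11·29=44297; k=4: 7431+0+55·3·29=12216 → min 12216.
Optimal order: ((T₁·(T₂·(T₃·T₄)))·T₅) with cost 12216.

12216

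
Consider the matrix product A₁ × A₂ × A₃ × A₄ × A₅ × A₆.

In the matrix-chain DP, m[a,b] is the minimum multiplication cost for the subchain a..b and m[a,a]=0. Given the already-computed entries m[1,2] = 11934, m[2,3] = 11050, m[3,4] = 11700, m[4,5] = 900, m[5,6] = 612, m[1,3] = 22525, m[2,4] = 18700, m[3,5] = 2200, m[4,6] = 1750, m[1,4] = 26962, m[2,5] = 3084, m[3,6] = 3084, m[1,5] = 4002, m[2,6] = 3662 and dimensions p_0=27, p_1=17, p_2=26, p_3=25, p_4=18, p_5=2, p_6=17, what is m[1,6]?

4920

m[1,6] = min over k∈[1,5] of m[1,k]+m[k+1,6]+p_{0}·p_k·p_{6}.
k=1: 0 + 3662 + 27·17·17 = 11465; k=2: 11934 + 3084 + 27·26·17 = 26952; k=3: 22525 + 1750 + 27·25·17 = 35750; k=4: 26962 + 612 + 27·18·17 = 35836; k=5: 4002 + 0 + 27·2·17 = 4920.
Minimum: 4920 at k=5.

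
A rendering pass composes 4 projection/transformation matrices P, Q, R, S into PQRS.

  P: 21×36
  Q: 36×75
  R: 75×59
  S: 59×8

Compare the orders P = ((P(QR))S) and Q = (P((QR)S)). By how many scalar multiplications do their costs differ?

31476

Order P = ((P(QR))S): (QR): 36×75 by 75×59 → 36×59, cost 36·75·59 = 159300; (P(QR)): 21×36 by 36×59 → 21×59, cost 21·36·59 = 44604; cumulative 203904; ((P(QR))S): 21×59 by 59×8 → 21×8, cost 21·59·8 = 9912; cumulative 213816. Total 213816.
Order Q = (P((QR)S)): (QR): 36×75 by 75×59 → 36×59, cost 36·75·59 = 159300; ((QR)S): 36×59 by 59×8 → 36×8, cost 36·59·8 = 16992; cumulative 176292; (P((QR)S)): 21×36 by 36×8 → 21×8, cost 21·36·8 = 6048; cumulative 182340. Total 182340.
Difference: |213816 − 182340| = 31476.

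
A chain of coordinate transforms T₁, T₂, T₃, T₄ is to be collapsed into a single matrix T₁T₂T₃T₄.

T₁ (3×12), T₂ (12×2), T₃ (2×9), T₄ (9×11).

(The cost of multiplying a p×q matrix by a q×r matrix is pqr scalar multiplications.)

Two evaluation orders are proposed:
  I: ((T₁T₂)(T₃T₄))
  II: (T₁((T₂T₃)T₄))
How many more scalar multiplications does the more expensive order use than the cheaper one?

Order I = ((T₁T₂)(T₃T₄)): (T₁T₂): 3×12 by 12×2 → 3×2, cost 3·12·2 = 72; (T₃T₄): 2×9 by 9×11 → 2×11, cost 2·9·11 = 198; ((T₁T₂)(T₃T₄)): 3×2 by 2×11 → 3×11, cost 3·2·11 = 66; cumulative 336. Total 336.
Order II = (T₁((T₂T₃)T₄)): (T₂T₃): 12×2 by 2×9 → 12×9, cost 12·2·9 = 216; ((T₂T₃)T₄): 12×9 by 9×11 → 12×11, cost 12·9·11 = 1188; cumulative 1404; (T₁((T₂T₃)T₄)): 3×12 by 12×11 → 3×11, cost 3·12·11 = 396; cumulative 1800. Total 1800.
Difference: |336 − 1800| = 1464.

1464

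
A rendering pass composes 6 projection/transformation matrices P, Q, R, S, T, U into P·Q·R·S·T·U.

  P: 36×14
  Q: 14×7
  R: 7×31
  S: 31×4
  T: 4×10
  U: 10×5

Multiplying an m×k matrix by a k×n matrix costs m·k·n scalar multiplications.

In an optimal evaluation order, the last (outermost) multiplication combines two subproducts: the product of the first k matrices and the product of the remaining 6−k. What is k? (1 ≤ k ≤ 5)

Adjacent pairs: PQ = 36·14·7 = 3528; QR = 14·7·31 = 3038; RS = 7·31·4 = 868; ST = 31·4·10 = 1240; TU = 4·10·5 = 200.
Length 3: P..R: k=1: 0+3038+36·14·31=18662; k=2: 3528+0+36·7·31=11340 → min 11340 | Q..S: k=2: 0+868+14·7·4=1260; k=3: 3038+0+14·31·4=4774 → min 1260 | R..T: k=3: 0+1240+7·31·10=3410; k=4: 868+0+7·4·10=1148 → min 1148 | S..U: k=4: 0+200+31·4·5=820; k=5: 1240+0+31·10·5=2790 → min 820.
Length 4: P..S: k=1: 0+1260+36·14·4=3276; k=2: 3528+868+36·7·4=5404; k=3: 11340+0+36·31·4=15804 → min 3276 | Q..T: k=2: 0+1148+14·7·10=2128; k=3: 3038+1240+14·31·10=8618; k=4: 1260+0+14·4·10=1820 → min 1820 | R..U: k=3: 0+820+7·31·5=1905; k=4: 868+200+7·4·5=1208; k=5: 1148+0+7·10·5=1498 → min 1208.
Length 5: P..T: k=1: 0+1820+36·14·10=6860; k=2: 3528+1148+36·7·10=7196; k=3: 11340+1240+36·31·10=23740; k=4: 3276+0+36·4·10=4716 → min 4716 | Q..U: k=2: 0+1208+14·7·5=1698; k=3: 3038+820+14·31·5=6028; k=4: 1260+200+14·4·5=1740; k=5: 1820+0+14·10·5=2520 → min 1698.
Top-level splits: k=1: (P..P)·(Q..U) → 0+1698+36·14·5 = 4218; k=2: (P..Q)·(R..U) → 3528+1208+36·7·5 = 5996; k=3: (P..R)·(S..U) → 11340+820+36·31·5 = 17740; k=4: (P..S)·(T..U) → 3276+200+36·4·5 = 4196; k=5: (P..T)·(U..U) → 4716+0+36·10·5 = 6516.
Best split is after S, i.e. k = 4.

4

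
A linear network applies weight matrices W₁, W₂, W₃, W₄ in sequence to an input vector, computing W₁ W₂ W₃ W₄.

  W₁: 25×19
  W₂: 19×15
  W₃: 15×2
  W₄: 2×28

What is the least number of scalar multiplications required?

2920

Adjacent pairs: W₁W₂ = 25·19·15 = 7125; W₂W₃ = 19·15·2 = 570; W₃W₄ = 15·2·28 = 840.
Length 3: W₁..W₃: k=1: 0+570+25·19·2=1520; k=2: 7125+0+25·15·2=7875 → min 1520 | W₂..W₄: k=2: 0+840+19·15·28=8820; k=3: 570+0+19·2·28=1634 → min 1634.
Length 4: W₁..W₄: k=1: 0+1634+25·19·28=14934; k=2: 7125+840+25·15·28=18465; k=3: 1520+0+25·2·28=2920 → min 2920.
Optimal order: ((W₁ (W₂ W₃)) W₄) with cost 2920.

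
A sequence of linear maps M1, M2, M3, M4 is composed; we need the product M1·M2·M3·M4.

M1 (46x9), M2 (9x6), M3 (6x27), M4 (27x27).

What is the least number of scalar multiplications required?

14310

Adjacent pairs: M1M2 = 46·9·6 = 2484; M2M3 = 9·6·27 = 1458; M3M4 = 6·27·27 = 4374.
Length 3: M1..M3: k=1: 0+1458+46·9·27=12636; k=2: 2484+0+46·6·27=9936 → min 9936 | M2..M4: k=2: 0+4374+9·6·27=5832; k=3: 1458+0+9·27·27=8019 → min 5832.
Length 4: M1..M4: k=1: 0+5832+46·9·27=17010; k=2: 2484+4374+46·6·27=14310; k=3: 9936+0+46·27·27=43470 → min 14310.
Optimal order: ((M1·M2)·(M3·M4)) with cost 14310.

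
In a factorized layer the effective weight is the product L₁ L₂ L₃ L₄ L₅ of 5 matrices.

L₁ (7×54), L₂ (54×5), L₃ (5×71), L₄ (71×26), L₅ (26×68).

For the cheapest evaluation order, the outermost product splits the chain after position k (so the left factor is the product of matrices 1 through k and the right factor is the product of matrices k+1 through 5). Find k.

2

Adjacent pairs: L₁L₂ = 7·54·5 = 1890; L₂L₃ = 54·5·71 = 19170; L₃L₄ = 5·71·26 = 9230; L₄L₅ = 71·26·68 = 125528.
Length 3: L₁..L₃: k=1: 0+19170+7·54·71=46008; k=2: 1890+0+7·5·71=4375 → min 4375 | L₂..L₄: k=2: 0+9230+54·5·26=16250; k=3: 19170+0+54·71·26=118854 → min 16250 | L₃..L₅: k=3: 0+125528+5·71·68=149668; k=4: 9230+0+5·26·68=18070 → min 18070.
Length 4: L₁..L₄: k=1: 0+16250+7·54·26=26078; k=2: 1890+9230+7·5·26=12030; k=3: 4375+0+7·71·26=17297 → min 12030 | L₂..L₅: k=2: 0+18070+54·5·68=36430; k=3: 19170+125528+54·71·68=405410; k=4: 16250+0+54·26·68=111722 → min 36430.
Top-level splits: k=1: (L₁..L₁)·(L₂..L₅) → 0+36430+7·54·68 = 62134; k=2: (L₁..L₂)·(L₃..L₅) → 1890+18070+7·5·68 = 22340; k=3: (L₁..L₃)·(L₄..L₅) → 4375+125528+7·71·68 = 163699; k=4: (L₁..L₄)·(L₅..L₅) → 12030+0+7·26·68 = 24406.
Best split is after L₂, i.e. k = 2.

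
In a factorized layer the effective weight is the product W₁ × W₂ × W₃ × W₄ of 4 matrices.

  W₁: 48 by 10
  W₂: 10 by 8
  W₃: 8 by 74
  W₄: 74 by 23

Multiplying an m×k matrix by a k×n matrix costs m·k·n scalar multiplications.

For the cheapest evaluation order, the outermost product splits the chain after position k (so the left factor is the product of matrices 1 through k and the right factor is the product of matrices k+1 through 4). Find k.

2

Adjacent pairs: W₁W₂ = 48·10·8 = 3840; W₂W₃ = 10·8·74 = 5920; W₃W₄ = 8·74·23 = 13616.
Length 3: W₁..W₃: k=1: 0+5920+48·10·74=41440; k=2: 3840+0+48·8·74=32256 → min 32256 | W₂..W₄: k=2: 0+13616+10·8·23=15456; k=3: 5920+0+10·74·23=22940 → min 15456.
Top-level splits: k=1: (W₁..W₁)·(W₂..W₄) → 0+15456+48·10·23 = 26496; k=2: (W₁..W₂)·(W₃..W₄) → 3840+13616+48·8·23 = 26288; k=3: (W₁..W₃)·(W₄..W₄) → 32256+0+48·74·23 = 113952.
Best split is after W₂, i.e. k = 2.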